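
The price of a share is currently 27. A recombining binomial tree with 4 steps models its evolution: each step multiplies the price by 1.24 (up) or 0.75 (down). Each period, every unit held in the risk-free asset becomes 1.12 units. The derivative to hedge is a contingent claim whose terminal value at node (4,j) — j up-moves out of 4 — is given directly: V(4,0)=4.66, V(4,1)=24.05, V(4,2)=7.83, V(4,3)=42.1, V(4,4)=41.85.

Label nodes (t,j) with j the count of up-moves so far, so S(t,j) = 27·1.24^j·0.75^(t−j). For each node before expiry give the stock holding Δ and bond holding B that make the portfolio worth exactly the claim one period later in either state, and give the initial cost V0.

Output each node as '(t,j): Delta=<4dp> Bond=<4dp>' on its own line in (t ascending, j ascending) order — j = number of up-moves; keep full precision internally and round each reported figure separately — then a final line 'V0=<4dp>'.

(0,0): Delta=0.6633 Bond=3.7307
(1,0): Delta=1.1814 Bond=-6.3117
(1,1): Delta=0.5617 Bond=7.5805
(2,0): Delta=-0.8997 Bond=24.5374
(2,1): Delta=1.5896 Bond=-17.3198
(2,2): Delta=0.3601 Bond=16.8610
(3,0): Delta=3.4740 Bond=-22.3380
(3,1): Delta=-1.7577 Bond=43.6398
(3,2): Delta=2.2462 Bond=-39.8429
(3,3): Delta=-0.0099 Bond=37.9309
V0=21.6405

Under the risk-neutral measure, an up-move has probability p* = (R−d)/(u−d) = 0.7551 and values discount at R = 1.12.
Terminal payoffs: V(4,0)=4.6600, V(4,1)=24.0500, V(4,2)=7.8300, V(4,3)=42.1000, V(4,4)=41.8500
(3,0): S=11.3906. Δ = (V_up−V_dn)/(S_up−S_dn) = (24.0500−4.6600)/(14.1244−8.5430) = 3.4740. V = [p*·24.0500 + (1−p*)·4.6600]/1.12 = 17.2334. B = V − Δ·S = -22.3380.
(3,1): S=18.8325. Δ = (V_up−V_dn)/(S_up−S_dn) = (7.8300−24.0500)/(23.3523−14.1244) = -1.7577. V = [p*·7.8300 + (1−p*)·24.0500]/1.12 = 10.5377. B = V − Δ·S = 43.6398.
(3,2): S=31.1364. Δ = (V_up−V_dn)/(S_up−S_dn) = (42.1000−7.8300)/(38.6091−23.3523) = 2.2462. V = [p*·42.1000 + (1−p*)·7.8300]/1.12 = 30.0958. B = V − Δ·S = -39.8429.
(3,3): S=51.4788. Δ = (V_up−V_dn)/(S_up−S_dn) = (41.8500−42.1000)/(63.8338−38.6091) = -0.0099. V = [p*·41.8500 + (1−p*)·42.1000]/1.12 = 37.4207. B = V − Δ·S = 37.9309.
(2,0): S=15.1875. Δ = (V_up−V_dn)/(S_up−S_dn) = (10.5377−17.2334)/(18.8325−11.3906) = -0.8997. V = [p*·10.5377 + (1−p*)·17.2334]/1.12 = 10.8728. B = V − Δ·S = 24.5374.
(2,1): S=25.1100. Δ = (V_up−V_dn)/(S_up−S_dn) = (30.0958−10.5377)/(31.1364−18.8325) = 1.5896. V = [p*·30.0958 + (1−p*)·10.5377]/1.12 = 22.5947. B = V − Δ·S = -17.3198.
(2,2): S=41.5152. Δ = (V_up−V_dn)/(S_up−S_dn) = (37.4207−30.0958)/(51.4788−31.1364) = 0.3601. V = [p*·37.4207 + (1−p*)·30.0958]/1.12 = 31.8097. B = V − Δ·S = 16.8610.
(1,0): S=20.2500. Δ = (V_up−V_dn)/(S_up−S_dn) = (22.5947−10.8728)/(25.1100−15.1875) = 1.1814. V = [p*·22.5947 + (1−p*)·10.8728]/1.12 = 17.6108. B = V − Δ·S = -6.3117.
(1,1): S=33.4800. Δ = (V_up−V_dn)/(S_up−S_dn) = (31.8097−22.5947)/(41.5152−25.1100) = 0.5617. V = [p*·31.8097 + (1−p*)·22.5947]/1.12 = 26.3866. B = V − Δ·S = 7.5805.
(0,0): S=27.0000. Δ = (V_up−V_dn)/(S_up−S_dn) = (26.3866−17.6108)/(33.4800−20.2500) = 0.6633. V = [p*·26.3866 + (1−p*)·17.6108]/1.12 = 21.6405. B = V − Δ·S = 3.7307.
The time-0 hedge costs 21.6405, which is the no-arbitrage price.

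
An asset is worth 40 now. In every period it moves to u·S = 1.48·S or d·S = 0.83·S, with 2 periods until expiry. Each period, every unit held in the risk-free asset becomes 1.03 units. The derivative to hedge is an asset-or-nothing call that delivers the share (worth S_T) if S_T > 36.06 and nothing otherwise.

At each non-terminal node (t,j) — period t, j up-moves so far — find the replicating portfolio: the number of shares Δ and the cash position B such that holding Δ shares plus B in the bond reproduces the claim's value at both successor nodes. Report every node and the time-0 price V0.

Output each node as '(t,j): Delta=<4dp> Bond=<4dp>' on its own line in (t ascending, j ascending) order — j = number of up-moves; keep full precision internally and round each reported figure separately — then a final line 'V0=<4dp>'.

(0,0): Delta=1.7124 Bond=-40.9439
(1,0): Delta=2.2769 Bond=-60.9154
(1,1): Delta=1.0000 Bond=0.0000
V0=27.5508

Under the risk-neutral measure, an up-move has probability p* = (R−d)/(u−d) = 0.3077 and values discount at R = 1.03.
At expiry t=2: V(2,0)=0.0000, V(2,1)=49.1360, V(2,2)=87.6160
(1,0): S=33.2000. Δ = (V_up−V_dn)/(S_up−S_dn) = (49.1360−0.0000)/(49.1360−27.5560) = 2.2769. V = [p*·49.1360 + (1−p*)·0.0000]/1.03 = 14.6784. B = V − Δ·S = -60.9154.
(1,1): S=59.2000. Δ = (V_up−V_dn)/(S_up−S_dn) = (87.6160−49.1360)/(87.6160−49.1360) = 1.0000. V = [p*·87.6160 + (1−p*)·49.1360]/1.03 = 59.2000. B = V − Δ·S = 0.0000.
(0,0): S=40.0000. Δ = (V_up−V_dn)/(S_up−S_dn) = (59.2000−14.6784)/(59.2000−33.2000) = 1.7124. V = [p*·59.2000 + (1−p*)·14.6784]/1.03 = 27.5508. B = V − Δ·S = -40.9439.
Check: Δ(0,0)·S0 + B(0,0) = 27.5508 = V0.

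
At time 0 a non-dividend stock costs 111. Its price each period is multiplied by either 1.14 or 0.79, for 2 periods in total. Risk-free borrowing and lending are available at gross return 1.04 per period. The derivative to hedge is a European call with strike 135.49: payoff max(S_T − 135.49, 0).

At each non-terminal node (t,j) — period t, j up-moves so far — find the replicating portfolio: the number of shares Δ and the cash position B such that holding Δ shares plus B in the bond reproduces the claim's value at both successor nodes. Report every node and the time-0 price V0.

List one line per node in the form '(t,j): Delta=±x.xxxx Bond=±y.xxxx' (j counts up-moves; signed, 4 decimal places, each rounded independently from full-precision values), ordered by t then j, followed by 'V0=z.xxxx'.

Under the risk-neutral measure, an up-move has probability p* = (R−d)/(u−d) = 0.7143 and values discount at R = 1.04.
At expiry t=2: V(2,0)=0.0000, V(2,1)=0.0000, V(2,2)=8.7656
  t=1,j=0: stock 87.6900 → up 99.9666 (V=0.0000), down 69.2751 (V=0.0000). Price 0.0000; hedge Δ=0.0000, bond B=0.0000.
  t=1,j=1: stock 126.5400 → up 144.2556 (V=8.7656), down 99.9666 (V=0.0000). Price 6.0203; hedge Δ=0.1979, bond B=-19.0242.
  t=0,j=0: stock 111.0000 → up 126.5400 (V=6.0203), down 87.6900 (V=0.0000). Price 4.1348; hedge Δ=0.1550, bond B=-13.0661.
Check: Δ(0,0)·S0 + B(0,0) = 4.1348 = V0.

(0,0): Delta=0.1550 Bond=-13.0661
(1,0): Delta=0.0000 Bond=0.0000
(1,1): Delta=0.1979 Bond=-19.0242
V0=4.1348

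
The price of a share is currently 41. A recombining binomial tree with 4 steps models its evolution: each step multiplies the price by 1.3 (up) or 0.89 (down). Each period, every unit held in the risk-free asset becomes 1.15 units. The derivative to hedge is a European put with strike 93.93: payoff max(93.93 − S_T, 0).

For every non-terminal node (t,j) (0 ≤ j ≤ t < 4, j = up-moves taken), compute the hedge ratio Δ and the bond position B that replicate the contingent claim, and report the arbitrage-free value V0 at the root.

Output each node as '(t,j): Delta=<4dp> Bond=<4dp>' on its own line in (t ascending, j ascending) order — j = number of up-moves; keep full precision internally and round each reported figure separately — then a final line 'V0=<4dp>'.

(0,0): Delta=-0.7689 Bond=46.3713
(1,0): Delta=-1.0000 Bond=61.7605
(1,1): Delta=-0.6776 Bond=48.4615
(2,0): Delta=-1.0000 Bond=71.0246
(2,1): Delta=-1.0000 Bond=71.0246
(2,2): Delta=-0.5503 Bond=46.9073
(3,0): Delta=-1.0000 Bond=81.6783
(3,1): Delta=-1.0000 Bond=81.6783
(3,2): Delta=-1.0000 Bond=81.6783
(3,3): Delta=-0.3726 Bond=37.9425
V0=14.8472

Since d<R<u, set p* = (R−d)/(u−d) = 0.6341; price each node as the discounted p*-expectation of its children.
Terminal values V(4,·): V(4,0)=68.2057, V(4,1)=56.3552, V(4,2)=39.0454, V(4,3)=13.7615, V(4,4)=0.0000
(3,0): S=28.9037. Δ = (V_up−V_dn)/(S_up−S_dn) = (56.3552−68.2057)/(37.5748−25.7243) = -1.0000. V = [p*·56.3552 + (1−p*)·68.2057]/1.15 = 52.7745. B = V − Δ·S = 81.6783.
(3,1): S=42.2189. Δ = (V_up−V_dn)/(S_up−S_dn) = (39.0454−56.3552)/(54.8846−37.5748) = -1.0000. V = [p*·39.0454 + (1−p*)·56.3552]/1.15 = 39.4593. B = V − Δ·S = 81.6783.
(3,2): S=61.6681. Δ = (V_up−V_dn)/(S_up−S_dn) = (13.7615−39.0454)/(80.1685−54.8846) = -1.0000. V = [p*·13.7615 + (1−p*)·39.0454]/1.15 = 20.0102. B = V − Δ·S = 81.6783.
(3,3): S=90.0770. Δ = (V_up−V_dn)/(S_up−S_dn) = (0.0000−13.7615)/(117.1001−80.1685) = -0.3726. V = [p*·0.0000 + (1−p*)·13.7615]/1.15 = 4.3780. B = V − Δ·S = 37.9425.
(2,0): S=32.4761. Δ = (V_up−V_dn)/(S_up−S_dn) = (39.4593−52.7745)/(42.2189−28.9037) = -1.0000. V = [p*·39.4593 + (1−p*)·52.7745]/1.15 = 38.5485. B = V − Δ·S = 71.0246.
(2,1): S=47.4370. Δ = (V_up−V_dn)/(S_up−S_dn) = (20.0102−39.4593)/(61.6681−42.2189) = -1.0000. V = [p*·20.0102 + (1−p*)·39.4593]/1.15 = 23.5876. B = V − Δ·S = 71.0246.
(2,2): S=69.2900. Δ = (V_up−V_dn)/(S_up−S_dn) = (4.3780−20.0102)/(90.0770−61.6681) = -0.5503. V = [p*·4.3780 + (1−p*)·20.0102]/1.15 = 8.7801. B = V − Δ·S = 46.9073.
(1,0): S=36.4900. Δ = (V_up−V_dn)/(S_up−S_dn) = (23.5876−38.5485)/(47.4370−32.4761) = -1.0000. V = [p*·23.5876 + (1−p*)·38.5485]/1.15 = 25.2705. B = V − Δ·S = 61.7605.
(1,1): S=53.3000. Δ = (V_up−V_dn)/(S_up−S_dn) = (8.7801−23.5876)/(69.2900−47.4370) = -0.6776. V = [p*·8.7801 + (1−p*)·23.5876]/1.15 = 12.3456. B = V − Δ·S = 48.4615.
(0,0): S=41.0000. Δ = (V_up−V_dn)/(S_up−S_dn) = (12.3456−25.2705)/(53.3000−36.4900) = -0.7689. V = [p*·12.3456 + (1−p*)·25.2705]/1.15 = 14.8472. B = V − Δ·S = 46.3713.
Check: Δ(0,0)·S0 + B(0,0) = 14.8472 = V0.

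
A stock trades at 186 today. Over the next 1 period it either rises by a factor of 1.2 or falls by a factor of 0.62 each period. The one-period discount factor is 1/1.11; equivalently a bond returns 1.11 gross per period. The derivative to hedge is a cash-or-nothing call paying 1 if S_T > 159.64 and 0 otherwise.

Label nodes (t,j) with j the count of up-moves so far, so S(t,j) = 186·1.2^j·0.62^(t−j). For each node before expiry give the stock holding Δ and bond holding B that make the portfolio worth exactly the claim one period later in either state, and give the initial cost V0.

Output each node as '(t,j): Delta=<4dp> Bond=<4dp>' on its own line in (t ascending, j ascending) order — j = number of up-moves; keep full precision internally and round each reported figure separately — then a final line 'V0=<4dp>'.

(0,0): Delta=0.0093 Bond=-0.9630
V0=0.7611

The replicating-portfolio and risk-neutral prices coincide; use p* = (1.11−0.62)/(1.2−0.62) = 0.8448 for the latter.
Terminal values V(1,·): V(1,0)=0.0000, V(1,1)=1.0000
(0,0): S=186.0000. Δ = (V_up−V_dn)/(S_up−S_dn) = (1.0000−0.0000)/(223.2000−115.3200) = 0.0093. V = [p*·1.0000 + (1−p*)·0.0000]/1.11 = 0.7611. B = V − Δ·S = -0.9630.
Check: Δ(0,0)·S0 + B(0,0) = 0.7611 = V0.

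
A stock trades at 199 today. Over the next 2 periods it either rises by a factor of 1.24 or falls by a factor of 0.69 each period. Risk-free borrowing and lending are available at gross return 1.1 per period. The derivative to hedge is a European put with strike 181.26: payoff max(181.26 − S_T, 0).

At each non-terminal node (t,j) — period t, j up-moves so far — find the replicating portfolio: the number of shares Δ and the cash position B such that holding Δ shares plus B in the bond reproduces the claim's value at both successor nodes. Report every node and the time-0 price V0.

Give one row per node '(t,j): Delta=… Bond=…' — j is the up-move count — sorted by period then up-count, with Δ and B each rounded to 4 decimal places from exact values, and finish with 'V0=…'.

(0,0): Delta=-0.2278 Bond=53.4040
(1,0): Delta=-1.0000 Bond=164.7818
(1,1): Delta=-0.0810 Bond=22.5364
V0=8.0814

Under the risk-neutral measure, an up-move has probability p* = (R−d)/(u−d) = 0.7455 and values discount at R = 1.1.
Terminal values V(2,·): V(2,0)=86.5161, V(2,1)=10.9956, V(2,2)=0.0000
Node (1,0) S=137.3100: V=(p*·10.9956+(1−p*)·86.5161)/1.1=27.4718; Δ=(10.9956−86.5161)/(170.2644−94.7439)=-1.0000; B=V−Δ·S=164.7818
Node (1,1) S=246.7600: V=(p*·0.0000+(1−p*)·10.9956)/1.1=2.5444; Δ=(0.0000−10.9956)/(305.9824−170.2644)=-0.0810; B=V−Δ·S=22.5364
Node (0,0) S=199.0000: V=(p*·2.5444+(1−p*)·27.4718)/1.1=8.0814; Δ=(2.5444−27.4718)/(246.7600−137.3100)=-0.2278; B=V−Δ·S=53.4040
The time-0 hedge costs 8.0814, which is the no-arbitrage price.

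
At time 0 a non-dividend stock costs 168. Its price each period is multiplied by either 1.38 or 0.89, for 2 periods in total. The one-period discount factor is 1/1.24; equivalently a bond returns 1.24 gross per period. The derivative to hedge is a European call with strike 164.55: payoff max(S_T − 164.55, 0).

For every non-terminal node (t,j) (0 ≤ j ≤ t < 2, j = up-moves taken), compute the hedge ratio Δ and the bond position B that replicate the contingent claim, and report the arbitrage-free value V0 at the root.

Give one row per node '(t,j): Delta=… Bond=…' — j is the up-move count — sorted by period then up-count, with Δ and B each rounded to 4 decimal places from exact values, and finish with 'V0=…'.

Under the risk-neutral measure, an up-move has probability p* = (R−d)/(u−d) = 0.7143 and values discount at R = 1.24.
At expiry t=2: V(2,0)=0.0000, V(2,1)=41.7876, V(2,2)=155.3892
Node (1,0) S=149.5200: V=(p*·41.7876+(1−p*)·0.0000)/1.24=24.0712; Δ=(41.7876−0.0000)/(206.3376−133.0728)=0.5704; B=V−Δ·S=-61.2096
Node (1,1) S=231.8400: V=(p*·155.3892+(1−p*)·41.7876)/1.24=99.1384; Δ=(155.3892−41.7876)/(319.9392−206.3376)=1.0000; B=V−Δ·S=-132.7016
Node (0,0) S=168.0000: V=(p*·99.1384+(1−p*)·24.0712)/1.24=62.6537; Δ=(99.1384−24.0712)/(231.8400−149.5200)=0.9119; B=V−Δ·S=-90.5446
Each (Δ,B) replicates both successor values, so the strategy is self-financing and V0 is arbitrage-free.

(0,0): Delta=0.9119 Bond=-90.5446
(1,0): Delta=0.5704 Bond=-61.2096
(1,1): Delta=1.0000 Bond=-132.7016
V0=62.6537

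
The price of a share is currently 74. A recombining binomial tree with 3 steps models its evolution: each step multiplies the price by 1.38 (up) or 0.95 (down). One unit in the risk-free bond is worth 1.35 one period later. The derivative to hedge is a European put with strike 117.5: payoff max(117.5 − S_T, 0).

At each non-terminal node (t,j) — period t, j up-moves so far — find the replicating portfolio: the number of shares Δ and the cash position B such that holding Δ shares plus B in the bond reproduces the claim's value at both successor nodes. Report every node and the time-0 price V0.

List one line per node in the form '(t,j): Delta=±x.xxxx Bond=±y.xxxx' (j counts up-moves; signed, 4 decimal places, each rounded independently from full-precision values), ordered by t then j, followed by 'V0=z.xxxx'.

(0,0): Delta=-0.0591 Bond=4.5222
(1,0): Delta=-0.6266 Bond=46.0015
(1,1): Delta=-0.0298 Bond=3.1128
(2,0): Delta=-1.0000 Bond=87.0370
(2,1): Delta=-0.6074 Bond=60.2319
(2,2): Delta=0.0000 Bond=0.0000
V0=0.1473

Since d<R<u, set p* = (R−d)/(u−d) = 0.9302; price each node as the discounted p*-expectation of its children.
At expiry t=3: V(3,0)=54.0543, V(3,1)=25.3367, V(3,2)=0.0000, V(3,3)=0.0000
  t=2,j=0: stock 66.7850 → up 92.1633 (V=25.3367), down 63.4457 (V=54.0543). Price 20.2520; hedge Δ=-1.0000, bond B=87.0370.
  t=2,j=1: stock 97.0140 → up 133.8793 (V=0.0000), down 92.1633 (V=25.3367). Price 1.3094; hedge Δ=-0.6074, bond B=60.2319.
  t=2,j=2: stock 140.9256 → up 194.4773 (V=0.0000), down 133.8793 (V=0.0000). Price 0.0000; hedge Δ=0.0000, bond B=0.0000.
  t=1,j=0: stock 70.3000 → up 97.0140 (V=1.3094), down 66.7850 (V=20.2520). Price 1.9489; hedge Δ=-0.6266, bond B=46.0015.
  t=1,j=1: stock 102.1200 → up 140.9256 (V=0.0000), down 97.0140 (V=1.3094). Price 0.0677; hedge Δ=-0.0298, bond B=3.1128.
  t=0,j=0: stock 74.0000 → up 102.1200 (V=0.0677), down 70.3000 (V=1.9489). Price 0.1473; hedge Δ=-0.0591, bond B=4.5222.
The time-0 hedge costs 0.1473, which is the no-arbitrage price.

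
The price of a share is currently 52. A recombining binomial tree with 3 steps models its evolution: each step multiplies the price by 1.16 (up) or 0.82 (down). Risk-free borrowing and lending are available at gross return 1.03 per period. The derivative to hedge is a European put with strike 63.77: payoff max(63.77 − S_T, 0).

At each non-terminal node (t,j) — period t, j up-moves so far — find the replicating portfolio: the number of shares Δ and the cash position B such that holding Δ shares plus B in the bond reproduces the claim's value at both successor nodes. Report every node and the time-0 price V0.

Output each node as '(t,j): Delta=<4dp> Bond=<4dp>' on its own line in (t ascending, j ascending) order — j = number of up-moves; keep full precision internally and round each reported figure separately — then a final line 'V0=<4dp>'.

(0,0): Delta=-0.6462 Bond=43.7109
(1,0): Delta=-1.0000 Bond=60.1093
(1,1): Delta=-0.4913 Bond=35.6826
(2,0): Delta=-1.0000 Bond=61.9126
(2,1): Delta=-1.0000 Bond=61.9126
(2,2): Delta=-0.2687 Bond=21.1782
V0=10.1098

No-arbitrage ⇒ martingale measure with p* = (R−d)/(u−d) = 0.6176.
Terminal payoffs: V(3,0)=35.0989, V(3,1)=23.2108, V(3,2)=6.3936, V(3,3)=0.0000
(2,0): S=34.9648. Δ = (V_up−V_dn)/(S_up−S_dn) = (23.2108−35.0989)/(40.5592−28.6711) = -1.0000. V = [p*·23.2108 + (1−p*)·35.0989]/1.03 = 26.9478. B = V − Δ·S = 61.9126.
(2,1): S=49.4624. Δ = (V_up−V_dn)/(S_up−S_dn) = (6.3936−23.2108)/(57.3764−40.5592) = -1.0000. V = [p*·6.3936 + (1−p*)·23.2108]/1.03 = 12.4502. B = V − Δ·S = 61.9126.
(2,2): S=69.9712. Δ = (V_up−V_dn)/(S_up−S_dn) = (0.0000−6.3936)/(81.1666−57.3764) = -0.2687. V = [p*·0.0000 + (1−p*)·6.3936]/1.03 = 2.3734. B = V − Δ·S = 21.1782.
(1,0): S=42.6400. Δ = (V_up−V_dn)/(S_up−S_dn) = (12.4502−26.9478)/(49.4624−34.9648) = -1.0000. V = [p*·12.4502 + (1−p*)·26.9478]/1.03 = 17.4693. B = V − Δ·S = 60.1093.
(1,1): S=60.3200. Δ = (V_up−V_dn)/(S_up−S_dn) = (2.3734−12.4502)/(69.9712−49.4624) = -0.4913. V = [p*·2.3734 + (1−p*)·12.4502]/1.03 = 6.0450. B = V − Δ·S = 35.6826.
(0,0): S=52.0000. Δ = (V_up−V_dn)/(S_up−S_dn) = (6.0450−17.4693)/(60.3200−42.6400) = -0.6462. V = [p*·6.0450 + (1−p*)·17.4693]/1.03 = 10.1098. B = V − Δ·S = 43.7109.
Self-financing check: at every node Δ·S+B equals the discounted successor values.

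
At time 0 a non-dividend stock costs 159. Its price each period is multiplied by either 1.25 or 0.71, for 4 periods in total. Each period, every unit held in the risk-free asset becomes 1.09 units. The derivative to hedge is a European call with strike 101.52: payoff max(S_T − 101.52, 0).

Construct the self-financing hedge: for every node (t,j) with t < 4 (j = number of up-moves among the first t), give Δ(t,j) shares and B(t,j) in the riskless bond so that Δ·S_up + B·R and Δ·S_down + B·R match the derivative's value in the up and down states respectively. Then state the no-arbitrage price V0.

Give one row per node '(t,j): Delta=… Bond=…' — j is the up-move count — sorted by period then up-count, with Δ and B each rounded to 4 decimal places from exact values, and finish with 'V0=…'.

Under the risk-neutral measure, an up-move has probability p* = (R−d)/(u−d) = 0.7037 and values discount at R = 1.09.
Terminal values V(4,·): V(4,0)=0.0000, V(4,1)=0.0000, V(4,2)=23.7173, V(4,3)=118.9683, V(4,4)=286.6636
(3,0): S=56.9078. Δ = (V_up−V_dn)/(S_up−S_dn) = (0.0000−0.0000)/(71.1348−40.4046) = 0.0000. V = [p*·0.0000 + (1−p*)·0.0000]/1.09 = 0.0000. B = V − Δ·S = 0.0000.
(3,1): S=100.1899. Δ = (V_up−V_dn)/(S_up−S_dn) = (23.7173−0.0000)/(125.2373−71.1348) = 0.4384. V = [p*·23.7173 + (1−p*)·0.0000]/1.09 = 15.3119. B = V − Δ·S = -28.6091.
(3,2): S=176.3906. Δ = (V_up−V_dn)/(S_up−S_dn) = (118.9683−23.7173)/(220.4883−125.2373) = 1.0000. V = [p*·118.9683 + (1−p*)·23.7173]/1.09 = 83.2530. B = V − Δ·S = -93.1376.
(3,3): S=310.5469. Δ = (V_up−V_dn)/(S_up−S_dn) = (286.6636−118.9683)/(388.1836−220.4883) = 1.0000. V = [p*·286.6636 + (1−p*)·118.9683]/1.09 = 217.4093. B = V − Δ·S = -93.1376.
(2,0): S=80.1519. Δ = (V_up−V_dn)/(S_up−S_dn) = (15.3119−0.0000)/(100.1899−56.9078) = 0.3538. V = [p*·15.3119 + (1−p*)·0.0000]/1.09 = 9.8854. B = V − Δ·S = -18.4700.
(2,1): S=141.1125. Δ = (V_up−V_dn)/(S_up−S_dn) = (83.2530−15.3119)/(176.3906−100.1899) = 0.8916. V = [p*·83.2530 + (1−p*)·15.3119]/1.09 = 57.9104. B = V − Δ·S = -67.9065.
(2,2): S=248.4375. Δ = (V_up−V_dn)/(S_up−S_dn) = (217.4093−83.2530)/(310.5469−176.3906) = 1.0000. V = [p*·217.4093 + (1−p*)·83.2530]/1.09 = 162.9901. B = V − Δ·S = -85.4474.
(1,0): S=112.8900. Δ = (V_up−V_dn)/(S_up−S_dn) = (57.9104−9.8854)/(141.1125−80.1519) = 0.7878. V = [p*·57.9104 + (1−p*)·9.8854]/1.09 = 40.0741. B = V − Δ·S = -48.8611.
(1,1): S=198.7500. Δ = (V_up−V_dn)/(S_up−S_dn) = (162.9901−57.9104)/(248.4375−141.1125) = 0.9791. V = [p*·162.9901 + (1−p*)·57.9104]/1.09 = 120.9683. B = V − Δ·S = -73.6239.
(0,0): S=159.0000. Δ = (V_up−V_dn)/(S_up−S_dn) = (120.9683−40.0741)/(198.7500−112.8900) = 0.9422. V = [p*·120.9683 + (1−p*)·40.0741]/1.09 = 88.9905. B = V − Δ·S = -60.8136.
Check: Δ(0,0)·S0 + B(0,0) = 88.9905 = V0.

(0,0): Delta=0.9422 Bond=-60.8136
(1,0): Delta=0.7878 Bond=-48.8611
(1,1): Delta=0.9791 Bond=-73.6239
(2,0): Delta=0.3538 Bond=-18.4700
(2,1): Delta=0.8916 Bond=-67.9065
(2,2): Delta=1.0000 Bond=-85.4474
(3,0): Delta=0.0000 Bond=0.0000
(3,1): Delta=0.4384 Bond=-28.6091
(3,2): Delta=1.0000 Bond=-93.1376
(3,3): Delta=1.0000 Bond=-93.1376
V0=88.9905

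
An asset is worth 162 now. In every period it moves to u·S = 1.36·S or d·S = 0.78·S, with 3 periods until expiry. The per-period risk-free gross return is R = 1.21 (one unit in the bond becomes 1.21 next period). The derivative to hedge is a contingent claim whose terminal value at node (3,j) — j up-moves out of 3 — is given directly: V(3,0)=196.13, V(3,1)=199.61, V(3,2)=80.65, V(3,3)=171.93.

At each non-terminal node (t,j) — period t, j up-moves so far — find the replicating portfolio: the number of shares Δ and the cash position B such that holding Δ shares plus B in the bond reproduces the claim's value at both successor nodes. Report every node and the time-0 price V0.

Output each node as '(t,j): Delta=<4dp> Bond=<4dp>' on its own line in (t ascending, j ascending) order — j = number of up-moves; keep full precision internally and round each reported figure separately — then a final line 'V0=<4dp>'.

Risk-neutral probability p* = (R−d)/(u−d) = (1.21−0.78)/(1.36−0.78) = 0.7414.
Payoff layer (t=3): V(3,0)=196.1300, V(3,1)=199.6100, V(3,2)=80.6500, V(3,3)=171.9300
  t=2,j=0: stock 98.5608 → up 134.0427 (V=199.6100), down 76.8774 (V=196.1300). Price 164.2231; hedge Δ=0.0609, bond B=158.2231.
  t=2,j=1: stock 171.8496 → up 233.7155 (V=80.6500), down 134.0427 (V=199.6100). Price 92.0789; hedge Δ=-1.1935, bond B=297.1824.
  t=2,j=2: stock 299.6352 → up 407.5039 (V=171.9300), down 233.7155 (V=80.6500). Price 122.5811; hedge Δ=0.5252, bond B=-34.7982.
  t=1,j=0: stock 126.3600 → up 171.8496 (V=92.0789), down 98.5608 (V=164.2231). Price 91.5181; hedge Δ=-0.9844, bond B=215.9047.
  t=1,j=1: stock 220.3200 → up 299.6352 (V=122.5811), down 171.8496 (V=92.0789). Price 94.7873; hedge Δ=0.2387, bond B=42.1974.
  t=0,j=0: stock 162.0000 → up 220.3200 (V=94.7873), down 126.3600 (V=91.5181). Price 77.6378; hedge Δ=0.0348, bond B=72.0014.
Each (Δ,B) replicates both successor values, so the strategy is self-financing and V0 is arbitrage-free.

(0,0): Delta=0.0348 Bond=72.0014
(1,0): Delta=-0.9844 Bond=215.9047
(1,1): Delta=0.2387 Bond=42.1974
(2,0): Delta=0.0609 Bond=158.2231
(2,1): Delta=-1.1935 Bond=297.1824
(2,2): Delta=0.5252 Bond=-34.7982
V0=77.6378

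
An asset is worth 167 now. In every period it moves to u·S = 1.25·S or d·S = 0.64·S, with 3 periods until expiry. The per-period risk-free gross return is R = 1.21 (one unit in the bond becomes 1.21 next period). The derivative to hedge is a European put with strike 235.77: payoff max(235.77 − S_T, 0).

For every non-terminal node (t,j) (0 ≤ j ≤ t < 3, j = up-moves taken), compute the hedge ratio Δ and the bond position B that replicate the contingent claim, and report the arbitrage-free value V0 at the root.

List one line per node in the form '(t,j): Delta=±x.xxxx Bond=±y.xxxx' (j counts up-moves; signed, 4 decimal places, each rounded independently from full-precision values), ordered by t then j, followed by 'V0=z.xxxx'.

(0,0): Delta=-0.4708 Bond=86.3382
(1,0): Delta=-1.0000 Bond=161.0341
(1,1): Delta=-0.4517 Bond=100.4997
(2,0): Delta=-1.0000 Bond=194.8512
(2,1): Delta=-1.0000 Bond=194.8512
(2,2): Delta=-0.4320 Bond=116.4646
V0=7.7208

Since d<R<u, set p* = (R−d)/(u−d) = 0.9344; price each node as the discounted p*-expectation of its children.
Terminal payoffs: V(3,0)=191.9920, V(3,1)=150.2660, V(3,2)=68.7700, V(3,3)=0.0000
(2,0): S=68.4032. Δ = (V_up−V_dn)/(S_up−S_dn) = (150.2660−191.9920)/(85.5040−43.7780) = -1.0000. V = [p*·150.2660 + (1−p*)·191.9920]/1.21 = 126.4480. B = V − Δ·S = 194.8512.
(2,1): S=133.6000. Δ = (V_up−V_dn)/(S_up−S_dn) = (68.7700−150.2660)/(167.0000−85.5040) = -1.0000. V = [p*·68.7700 + (1−p*)·150.2660]/1.21 = 61.2512. B = V − Δ·S = 194.8512.
(2,2): S=260.9375. Δ = (V_up−V_dn)/(S_up−S_dn) = (0.0000−68.7700)/(326.1719−167.0000) = -0.4320. V = [p*·0.0000 + (1−p*)·68.7700]/1.21 = 3.7269. B = V − Δ·S = 116.4646.
(1,0): S=106.8800. Δ = (V_up−V_dn)/(S_up−S_dn) = (61.2512−126.4480)/(133.6000−68.4032) = -1.0000. V = [p*·61.2512 + (1−p*)·126.4480]/1.21 = 54.1541. B = V − Δ·S = 161.0341.
(1,1): S=208.7500. Δ = (V_up−V_dn)/(S_up−S_dn) = (3.7269−61.2512)/(260.9375−133.6000) = -0.4517. V = [p*·3.7269 + (1−p*)·61.2512]/1.21 = 6.1975. B = V − Δ·S = 100.4997.
(0,0): S=167.0000. Δ = (V_up−V_dn)/(S_up−S_dn) = (6.1975−54.1541)/(208.7500−106.8800) = -0.4708. V = [p*·6.1975 + (1−p*)·54.1541]/1.21 = 7.7208. B = V − Δ·S = 86.3382.
The time-0 hedge costs 7.7208, which is the no-arbitrage price.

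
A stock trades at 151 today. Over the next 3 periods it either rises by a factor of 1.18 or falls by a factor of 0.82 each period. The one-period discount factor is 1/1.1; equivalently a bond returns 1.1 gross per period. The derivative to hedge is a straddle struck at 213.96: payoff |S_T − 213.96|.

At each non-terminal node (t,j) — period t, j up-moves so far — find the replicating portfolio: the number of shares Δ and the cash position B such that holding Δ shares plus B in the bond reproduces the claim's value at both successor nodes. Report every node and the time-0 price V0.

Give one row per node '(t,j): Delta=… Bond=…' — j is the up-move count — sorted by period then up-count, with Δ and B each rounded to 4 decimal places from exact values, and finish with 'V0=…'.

Under the risk-neutral measure, an up-move has probability p* = (R−d)/(u−d) = 0.7778 and values discount at R = 1.1.
Terminal payoffs: V(3,0)=130.7034, V(3,1)=94.1518, V(3,2)=41.5530, V(3,3)=34.1378
Node (2,0) S=101.5324: V=(p*·94.1518+(1−p*)·130.7034)/1.1=92.9767; Δ=(94.1518−130.7034)/(119.8082−83.2566)=-1.0000; B=V−Δ·S=194.5091
Node (2,1) S=146.1076: V=(p*·41.5530+(1−p*)·94.1518)/1.1=48.4015; Δ=(41.5530−94.1518)/(172.4070−119.8082)=-1.0000; B=V−Δ·S=194.5091
Node (2,2) S=210.2524: V=(p*·34.1378+(1−p*)·41.5530)/1.1=32.5324; Δ=(34.1378−41.5530)/(248.0978−172.4070)=-0.0980; B=V−Δ·S=53.1302
Node (1,0) S=123.8200: V=(p*·48.4015+(1−p*)·92.9767)/1.1=53.0064; Δ=(48.4015−92.9767)/(146.1076−101.5324)=-1.0000; B=V−Δ·S=176.8264
Node (1,1) S=178.1800: V=(p*·32.5324+(1−p*)·48.4015)/1.1=32.7808; Δ=(32.5324−48.4015)/(210.2524−146.1076)=-0.2474; B=V−Δ·S=76.8616
Node (0,0) S=151.0000: V=(p*·32.7808+(1−p*)·53.0064)/1.1=33.8867; Δ=(32.7808−53.0064)/(178.1800−123.8200)=-0.3721; B=V−Δ·S=90.0691
Root portfolio cost Δ·151+B reproduces V0=33.8867.

(0,0): Delta=-0.3721 Bond=90.0691
(1,0): Delta=-1.0000 Bond=176.8264
(1,1): Delta=-0.2474 Bond=76.8616
(2,0): Delta=-1.0000 Bond=194.5091
(2,1): Delta=-1.0000 Bond=194.5091
(2,2): Delta=-0.0980 Bond=53.1302
V0=33.8867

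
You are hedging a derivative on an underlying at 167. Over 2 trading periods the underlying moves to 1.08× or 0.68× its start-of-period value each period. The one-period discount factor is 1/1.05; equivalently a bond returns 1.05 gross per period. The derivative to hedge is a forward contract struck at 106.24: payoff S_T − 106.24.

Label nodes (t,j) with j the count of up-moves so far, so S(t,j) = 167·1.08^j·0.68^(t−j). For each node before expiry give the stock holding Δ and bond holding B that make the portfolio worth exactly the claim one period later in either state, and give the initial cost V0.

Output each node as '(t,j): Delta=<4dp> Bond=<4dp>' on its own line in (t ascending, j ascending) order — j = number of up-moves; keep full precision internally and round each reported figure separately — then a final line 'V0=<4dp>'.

Risk-neutral probability p* = (R−d)/(u−d) = (1.05−0.68)/(1.08−0.68) = 0.9250.
Payoff layer (t=2): V(2,0)=-29.0192, V(2,1)=16.4048, V(2,2)=88.5488
  t=1,j=0: stock 113.5600 → up 122.6448 (V=16.4048), down 77.2208 (V=-29.0192). Price 12.3790; hedge Δ=1.0000, bond B=-101.1810.
  t=1,j=1: stock 180.3600 → up 194.7888 (V=88.5488), down 122.6448 (V=16.4048). Price 79.1790; hedge Δ=1.0000, bond B=-101.1810.
  t=0,j=0: stock 167.0000 → up 180.3600 (V=79.1790), down 113.5600 (V=12.3790). Price 70.6372; hedge Δ=1.0000, bond B=-96.3628.
Self-financing check: at every node Δ·S+B equals the discounted successor values.

(0,0): Delta=1.0000 Bond=-96.3628
(1,0): Delta=1.0000 Bond=-101.1810
(1,1): Delta=1.0000 Bond=-101.1810
V0=70.6372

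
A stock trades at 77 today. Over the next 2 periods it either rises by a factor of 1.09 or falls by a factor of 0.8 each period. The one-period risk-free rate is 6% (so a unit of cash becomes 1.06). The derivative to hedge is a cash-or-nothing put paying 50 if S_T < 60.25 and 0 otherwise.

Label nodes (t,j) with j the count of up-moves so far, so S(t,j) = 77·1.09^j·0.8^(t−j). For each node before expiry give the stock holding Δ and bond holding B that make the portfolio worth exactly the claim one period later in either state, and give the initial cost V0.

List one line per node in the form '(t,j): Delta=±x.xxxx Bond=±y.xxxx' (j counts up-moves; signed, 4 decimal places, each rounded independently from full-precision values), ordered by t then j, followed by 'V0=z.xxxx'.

(0,0): Delta=-0.2185 Bond=17.3025
(1,0): Delta=-2.7989 Bond=177.2934
(1,1): Delta=0.0000 Bond=0.0000
V0=0.4762

Under the risk-neutral measure, an up-move has probability p* = (R−d)/(u−d) = 0.8966 and values discount at R = 1.06.
Terminal values V(2,·): V(2,0)=50.0000, V(2,1)=0.0000, V(2,2)=0.0000
(1,0): S=61.6000. Δ = (V_up−V_dn)/(S_up−S_dn) = (0.0000−50.0000)/(67.1440−49.2800) = -2.7989. V = [p*·0.0000 + (1−p*)·50.0000]/1.06 = 4.8796. B = V − Δ·S = 177.2934.
(1,1): S=83.9300. Δ = (V_up−V_dn)/(S_up−S_dn) = (0.0000−0.0000)/(91.4837−67.1440) = 0.0000. V = [p*·0.0000 + (1−p*)·0.0000]/1.06 = 0.0000. B = V − Δ·S = 0.0000.
(0,0): S=77.0000. Δ = (V_up−V_dn)/(S_up−S_dn) = (0.0000−4.8796)/(83.9300−61.6000) = -0.2185. V = [p*·0.0000 + (1−p*)·4.8796]/1.06 = 0.4762. B = V − Δ·S = 17.3025.
Check: Δ(0,0)·S0 + B(0,0) = 0.4762 = V0.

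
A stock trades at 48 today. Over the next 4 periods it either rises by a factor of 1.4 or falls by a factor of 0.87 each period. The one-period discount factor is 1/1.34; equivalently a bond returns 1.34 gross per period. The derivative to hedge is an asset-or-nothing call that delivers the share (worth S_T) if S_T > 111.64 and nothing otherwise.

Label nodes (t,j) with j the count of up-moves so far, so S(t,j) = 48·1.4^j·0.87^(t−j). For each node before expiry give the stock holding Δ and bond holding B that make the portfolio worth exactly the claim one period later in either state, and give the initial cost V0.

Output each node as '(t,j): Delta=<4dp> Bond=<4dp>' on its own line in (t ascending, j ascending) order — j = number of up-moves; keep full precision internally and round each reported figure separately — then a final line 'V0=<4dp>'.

No-arbitrage ⇒ martingale measure with p* = (R−d)/(u−d) = 0.8868.
At expiry t=4: V(4,0)=0.0000, V(4,1)=0.0000, V(4,2)=0.0000, V(4,3)=114.5894, V(4,4)=184.3968
  t=3,j=0: stock 31.6081 → up 44.2514 (V=0.0000), down 27.4991 (V=0.0000). Price 0.0000; hedge Δ=0.0000, bond B=0.0000.
  t=3,j=1: stock 50.8637 → up 71.2092 (V=0.0000), down 44.2514 (V=0.0000). Price 0.0000; hedge Δ=0.0000, bond B=0.0000.
  t=3,j=2: stock 81.8496 → up 114.5894 (V=114.5894), down 71.2092 (V=0.0000). Price 75.8336; hedge Δ=2.6415, bond B=-140.3729.
  t=3,j=3: stock 131.7120 → up 184.3968 (V=184.3968), down 114.5894 (V=114.5894). Price 131.7120; hedge Δ=1.0000, bond B=0.0000.
  t=2,j=0: stock 36.3312 → up 50.8637 (V=0.0000), down 31.6081 (V=0.0000). Price 0.0000; hedge Δ=0.0000, bond B=0.0000.
  t=2,j=1: stock 58.4640 → up 81.8496 (V=75.8336), down 50.8637 (V=0.0000). Price 50.1856; hedge Δ=2.4474, bond B=-92.8967.
  t=2,j=2: stock 94.0800 → up 131.7120 (V=131.7120), down 81.8496 (V=75.8336). Price 93.5718; hedge Δ=1.1207, bond B=-11.8592.
  t=1,j=0: stock 41.7600 → up 58.4640 (V=50.1856), down 36.3312 (V=0.0000). Price 33.2121; hedge Δ=2.2675, bond B=-61.4777.
  t=1,j=1: stock 67.2000 → up 94.0800 (V=93.5718), down 58.4640 (V=50.1856). Price 66.1643; hedge Δ=1.2182, bond B=-15.6964.
  t=0,j=0: stock 48.0000 → up 67.2000 (V=66.1643), down 41.7600 (V=33.2121). Price 46.5924; hedge Δ=1.2953, bond B=-15.5815.
Check: Δ(0,0)·S0 + B(0,0) = 46.5924 = V0.

(0,0): Delta=1.2953 Bond=-15.5815
(1,0): Delta=2.2675 Bond=-61.4777
(1,1): Delta=1.2182 Bond=-15.6964
(2,0): Delta=0.0000 Bond=0.0000
(2,1): Delta=2.4474 Bond=-92.8967
(2,2): Delta=1.1207 Bond=-11.8592
(3,0): Delta=0.0000 Bond=0.0000
(3,1): Delta=0.0000 Bond=0.0000
(3,2): Delta=2.6415 Bond=-140.3729
(3,3): Delta=1.0000 Bond=0.0000
V0=46.5924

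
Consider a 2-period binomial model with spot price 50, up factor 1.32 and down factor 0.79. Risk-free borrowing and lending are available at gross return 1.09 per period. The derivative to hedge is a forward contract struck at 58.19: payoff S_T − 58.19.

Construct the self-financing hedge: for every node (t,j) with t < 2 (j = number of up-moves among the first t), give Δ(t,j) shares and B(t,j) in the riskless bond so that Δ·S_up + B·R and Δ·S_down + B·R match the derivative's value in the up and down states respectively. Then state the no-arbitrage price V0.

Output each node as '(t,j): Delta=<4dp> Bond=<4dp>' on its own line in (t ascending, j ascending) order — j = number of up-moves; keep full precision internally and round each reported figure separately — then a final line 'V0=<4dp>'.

Since d<R<u, set p* = (R−d)/(u−d) = 0.5660; price each node as the discounted p*-expectation of its children.
Terminal values V(2,·): V(2,0)=-26.9850, V(2,1)=-6.0500, V(2,2)=28.9300
Node (1,0) S=39.5000: V=(p*·-6.0500+(1−p*)·-26.9850)/1.09=-13.8853; Δ=(-6.0500−-26.9850)/(52.1400−31.2050)=1.0000; B=V−Δ·S=-53.3853
Node (1,1) S=66.0000: V=(p*·28.9300+(1−p*)·-6.0500)/1.09=12.6147; Δ=(28.9300−-6.0500)/(87.1200−52.1400)=1.0000; B=V−Δ·S=-53.3853
Node (0,0) S=50.0000: V=(p*·12.6147+(1−p*)·-13.8853)/1.09=1.0226; Δ=(12.6147−-13.8853)/(66.0000−39.5000)=1.0000; B=V−Δ·S=-48.9774
Root portfolio cost Δ·50+B reproduces V0=1.0226.

(0,0): Delta=1.0000 Bond=-48.9774
(1,0): Delta=1.0000 Bond=-53.3853
(1,1): Delta=1.0000 Bond=-53.3853
V0=1.0226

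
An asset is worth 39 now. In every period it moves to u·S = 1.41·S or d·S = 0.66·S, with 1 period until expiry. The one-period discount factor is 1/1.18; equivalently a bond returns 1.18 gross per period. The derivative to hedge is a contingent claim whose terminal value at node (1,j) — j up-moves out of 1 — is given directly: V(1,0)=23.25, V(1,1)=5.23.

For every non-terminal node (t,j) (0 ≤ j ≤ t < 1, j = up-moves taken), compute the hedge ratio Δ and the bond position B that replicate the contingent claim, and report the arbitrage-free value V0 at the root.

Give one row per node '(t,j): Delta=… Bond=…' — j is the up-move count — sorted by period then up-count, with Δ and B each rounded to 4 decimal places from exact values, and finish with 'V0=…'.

The replicating-portfolio and risk-neutral prices coincide; use p* = (1.18−0.66)/(1.41−0.66) = 0.6933 for the latter.
Payoff layer (t=1): V(1,0)=23.2500, V(1,1)=5.2300
Node (0,0) S=39.0000: V=(p*·5.2300+(1−p*)·23.2500)/1.18=9.1154; Δ=(5.2300−23.2500)/(54.9900−25.7400)=-0.6161; B=V−Δ·S=33.1420
Each (Δ,B) replicates both successor values, so the strategy is self-financing and V0 is arbitrage-free.

(0,0): Delta=-0.6161 Bond=33.1420
V0=9.1154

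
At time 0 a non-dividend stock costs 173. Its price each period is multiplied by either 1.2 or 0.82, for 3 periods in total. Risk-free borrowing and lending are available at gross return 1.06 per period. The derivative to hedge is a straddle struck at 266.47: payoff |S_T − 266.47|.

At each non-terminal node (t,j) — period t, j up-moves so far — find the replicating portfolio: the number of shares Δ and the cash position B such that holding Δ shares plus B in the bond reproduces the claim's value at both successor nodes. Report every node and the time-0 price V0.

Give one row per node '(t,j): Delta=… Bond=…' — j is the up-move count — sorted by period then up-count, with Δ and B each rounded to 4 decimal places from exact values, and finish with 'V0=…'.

(0,0): Delta=-0.6493 Bond=176.7944
(1,0): Delta=-1.0000 Bond=237.1574
(1,1): Delta=-0.5095 Bond=158.3781
(2,0): Delta=-1.0000 Bond=251.3868
(2,1): Delta=-1.0000 Bond=251.3868
(2,2): Delta=-0.3139 Bond=119.1689
V0=64.4716

Since d<R<u, set p* = (R−d)/(u−d) = 0.6316; price each node as the discounted p*-expectation of its children.
At expiry t=3: V(3,0)=171.0833, V(3,1)=126.8798, V(3,2)=62.1916, V(3,3)=32.4740
(2,0): S=116.3252. Δ = (V_up−V_dn)/(S_up−S_dn) = (126.8798−171.0833)/(139.5902−95.3867) = -1.0000. V = [p*·126.8798 + (1−p*)·171.0833]/1.06 = 135.0616. B = V − Δ·S = 251.3868.
(2,1): S=170.2320. Δ = (V_up−V_dn)/(S_up−S_dn) = (62.1916−126.8798)/(204.2784−139.5902) = -1.0000. V = [p*·62.1916 + (1−p*)·126.8798]/1.06 = 81.1548. B = V − Δ·S = 251.3868.
(2,2): S=249.1200. Δ = (V_up−V_dn)/(S_up−S_dn) = (32.4740−62.1916)/(298.9440−204.2784) = -0.3139. V = [p*·32.4740 + (1−p*)·62.1916]/1.06 = 40.9647. B = V − Δ·S = 119.1689.
(1,0): S=141.8600. Δ = (V_up−V_dn)/(S_up−S_dn) = (81.1548−135.0616)/(170.2320−116.3252) = -1.0000. V = [p*·81.1548 + (1−p*)·135.0616]/1.06 = 95.2974. B = V − Δ·S = 237.1574.
(1,1): S=207.6000. Δ = (V_up−V_dn)/(S_up−S_dn) = (40.9647−81.1548)/(249.1200−170.2320) = -0.5095. V = [p*·40.9647 + (1−p*)·81.1548]/1.06 = 52.6147. B = V − Δ·S = 158.3781.
(0,0): S=173.0000. Δ = (V_up−V_dn)/(S_up−S_dn) = (52.6147−95.2974)/(207.6000−141.8600) = -0.6493. V = [p*·52.6147 + (1−p*)·95.2974]/1.06 = 64.4716. B = V − Δ·S = 176.7944.
Self-financing check: at every node Δ·S+B equals the discounted successor values.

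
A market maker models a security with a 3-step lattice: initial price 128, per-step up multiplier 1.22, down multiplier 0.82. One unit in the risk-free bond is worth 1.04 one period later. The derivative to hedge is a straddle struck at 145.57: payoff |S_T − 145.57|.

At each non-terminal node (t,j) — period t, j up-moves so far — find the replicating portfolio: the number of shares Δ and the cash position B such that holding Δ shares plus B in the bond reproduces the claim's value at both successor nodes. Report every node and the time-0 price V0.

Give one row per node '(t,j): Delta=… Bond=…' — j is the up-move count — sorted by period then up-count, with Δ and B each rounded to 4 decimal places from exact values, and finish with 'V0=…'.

(0,0): Delta=0.0230 Bond=31.8981
(1,0): Delta=-0.7316 Bond=112.3786
(1,1): Delta=0.4380 Bond=-31.6298
(2,0): Delta=-1.0000 Bond=139.9712
(2,1): Delta=-0.5841 Bond=97.9759
(2,2): Delta=1.0000 Bond=-139.9712
V0=34.8398

The replicating-portfolio and risk-neutral prices coincide; use p* = (1.04−0.82)/(1.22−0.82) = 0.5500 for the latter.
At expiry t=3: V(3,0)=74.9949, V(3,1)=40.5680, V(3,2)=10.6525, V(3,3)=86.8585
(2,0): S=86.0672. Δ = (V_up−V_dn)/(S_up−S_dn) = (40.5680−74.9949)/(105.0020−70.5751) = -1.0000. V = [p*·40.5680 + (1−p*)·74.9949]/1.04 = 53.9040. B = V − Δ·S = 139.9712.
(2,1): S=128.0512. Δ = (V_up−V_dn)/(S_up−S_dn) = (10.6525−40.5680)/(156.2225−105.0020) = -0.5841. V = [p*·10.6525 + (1−p*)·40.5680]/1.04 = 23.1870. B = V − Δ·S = 97.9759.
(2,2): S=190.5152. Δ = (V_up−V_dn)/(S_up−S_dn) = (86.8585−10.6525)/(232.4285−156.2225) = 1.0000. V = [p*·86.8585 + (1−p*)·10.6525]/1.04 = 50.5440. B = V − Δ·S = -139.9712.
(1,0): S=104.9600. Δ = (V_up−V_dn)/(S_up−S_dn) = (23.1870−53.9040)/(128.0512−86.0672) = -0.7316. V = [p*·23.1870 + (1−p*)·53.9040]/1.04 = 35.5862. B = V − Δ·S = 112.3786.
(1,1): S=156.1600. Δ = (V_up−V_dn)/(S_up−S_dn) = (50.5440−23.1870)/(190.5152−128.0512) = 0.4380. V = [p*·50.5440 + (1−p*)·23.1870]/1.04 = 36.7629. B = V − Δ·S = -31.6298.
(0,0): S=128.0000. Δ = (V_up−V_dn)/(S_up−S_dn) = (36.7629−35.5862)/(156.1600−104.9600) = 0.0230. V = [p*·36.7629 + (1−p*)·35.5862]/1.04 = 34.8398. B = V − Δ·S = 31.8981.
Root portfolio cost Δ·128+B reproduces V0=34.8398.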